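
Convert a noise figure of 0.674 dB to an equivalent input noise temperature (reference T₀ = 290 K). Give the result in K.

F = 10^(0.674/10) = 1.16788
T_e = (F − 1)·T₀ = (1.16788 − 1) × 290 = 48.7 K

48.7 K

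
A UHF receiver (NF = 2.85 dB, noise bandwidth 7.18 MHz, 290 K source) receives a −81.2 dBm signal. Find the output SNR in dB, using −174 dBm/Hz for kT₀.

Noise floor: N = −174 + 10 log₁₀(B) + NF
10 log₁₀(7.18×10⁶) = 68.56 dB
N = −174 + 68.56 + 2.85 = −102.59 dBm
SNR = P_sig − N = −81.2 − (−102.59) = 21.39 dB → 21.4 dB

21.4 dB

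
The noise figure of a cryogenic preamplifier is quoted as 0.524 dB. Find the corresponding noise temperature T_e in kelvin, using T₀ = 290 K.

37.2 K

F = 10^(0.524/10) = 1.12824
T_e = (F − 1)·T₀ = (1.12824 − 1) × 290 = 37.2 K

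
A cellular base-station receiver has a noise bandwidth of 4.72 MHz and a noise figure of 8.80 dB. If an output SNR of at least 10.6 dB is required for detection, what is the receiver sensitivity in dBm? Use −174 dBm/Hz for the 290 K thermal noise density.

−87.9 dBm

Sensitivity = −174 + 10 log₁₀(B) + NF + SNR_min
= −174 + 66.74 + 8.80 + 10.6
= −87.86 dBm → −87.9 dBm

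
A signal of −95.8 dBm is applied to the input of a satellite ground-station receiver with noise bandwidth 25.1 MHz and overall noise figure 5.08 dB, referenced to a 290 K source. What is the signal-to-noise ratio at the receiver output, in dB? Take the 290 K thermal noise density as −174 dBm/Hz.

Noise floor: N = −174 + 10 log₁₀(B) + NF
10 log₁₀(2.51×10⁷) = 74 dB
N = −174 + 74 + 5.08 = −94.92 dBm
SNR = P_sig − N = −95.8 − (−94.92) = −0.88 dB → −0.9 dB

−0.9 dB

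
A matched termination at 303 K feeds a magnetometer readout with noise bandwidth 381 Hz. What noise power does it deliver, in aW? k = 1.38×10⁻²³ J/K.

P_n = kTB = 1.38×10⁻²³ × 303 × 3.81×10² = 1.59×10⁻¹⁸ W = 1.59 aW

1.59 aW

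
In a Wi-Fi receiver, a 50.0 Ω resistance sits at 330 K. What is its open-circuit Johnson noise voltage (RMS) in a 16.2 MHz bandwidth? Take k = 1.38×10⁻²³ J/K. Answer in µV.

3.84 µV

V_n = √(4kTRB)
4kTRB = 4 × 1.38×10⁻²³ × 330 × 5.00×10¹ × 1.62×10⁷ = 1.48×10⁻¹¹ V²
V_n = √(1.48×10⁻¹¹) = 3.84×10⁻⁶ V = 3.84 µV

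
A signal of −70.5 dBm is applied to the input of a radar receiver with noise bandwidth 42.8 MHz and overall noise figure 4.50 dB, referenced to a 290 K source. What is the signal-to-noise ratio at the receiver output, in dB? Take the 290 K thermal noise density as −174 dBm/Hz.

22.7 dB

Noise floor: N = −174 + 10 log₁₀(B) + NF
10 log₁₀(4.28×10⁷) = 76.31 dB
N = −174 + 76.31 + 4.50 = −93.19 dBm
SNR = P_sig − N = −70.5 − (−93.19) = 22.69 dB → 22.7 dB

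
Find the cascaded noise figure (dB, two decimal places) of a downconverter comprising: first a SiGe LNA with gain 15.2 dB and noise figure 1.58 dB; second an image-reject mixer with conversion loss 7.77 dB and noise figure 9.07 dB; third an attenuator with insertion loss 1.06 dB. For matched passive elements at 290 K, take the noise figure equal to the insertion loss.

Convert to linear (a loss of L dB is a gain of −L dB): F_i = 10^(NF_i/10), G_i = 10^(G_i,dB/10)
  Stage 1: F_1 = 10^(1.58/10) = 1.439, G_1 = 10^(15.2/10) = 33.11
  Stage 2: F_2 = 10^(9.07/10) = 8.072, G_2 = 10^(−7.77/10) = 0.1671
  Stage 3: F_3 = 10^(1.06/10) = 1.276, G_3 = 10^(−1.06/10) = 0.7834
Friis cascade:
  F = 1.439 + (8.072 − 1)/33.11 + (1.276 − 1)/5.534 = 1.702
NF = 10 log₁₀(1.702) = 2.31 dB

2.31 dB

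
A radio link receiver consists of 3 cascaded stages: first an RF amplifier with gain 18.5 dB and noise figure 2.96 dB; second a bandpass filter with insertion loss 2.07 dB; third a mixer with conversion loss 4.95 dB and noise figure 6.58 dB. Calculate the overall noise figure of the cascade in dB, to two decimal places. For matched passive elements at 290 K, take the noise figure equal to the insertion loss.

Convert to linear (a loss of L dB is a gain of −L dB): F_i = 10^(NF_i/10), G_i = 10^(G_i,dB/10)
  Stage 1: F_1 = 10^(2.96/10) = 1.977, G_1 = 10^(18.5/10) = 70.79
  Stage 2: F_2 = 10^(2.07/10) = 1.611, G_2 = 10^(−2.07/10) = 0.6209
  Stage 3: F_3 = 10^(6.58/10) = 4.550, G_3 = 10^(−4.95/10) = 0.3199
Friis cascade:
  F = 1.977 + (1.611 − 1)/70.79 + (4.550 − 1)/43.95 = 2.066
NF = 10 log₁₀(2.066) = 3.15 dB

3.15 dB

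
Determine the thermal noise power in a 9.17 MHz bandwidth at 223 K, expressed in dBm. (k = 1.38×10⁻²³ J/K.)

P_n = kTB = 1.38×10⁻²³ × 223 × 9.17×10⁶ = 2.82×10⁻¹⁴ W
In dBm: 10 log₁₀(2.82×10⁻¹⁴ / 10⁻³) = −105.5 dBm

−105.5 dBm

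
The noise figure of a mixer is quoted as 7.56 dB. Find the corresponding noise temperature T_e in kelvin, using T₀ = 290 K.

F = 10^(7.56/10) = 5.70164
T_e = (F − 1)·T₀ = (5.70164 − 1) × 290 = 1363 K

1363 K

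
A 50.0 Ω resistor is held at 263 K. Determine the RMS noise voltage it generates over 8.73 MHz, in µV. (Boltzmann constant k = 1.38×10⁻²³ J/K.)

V_n = √(4kTRB)
4kTRB = 4 × 1.38×10⁻²³ × 263 × 5.00×10¹ × 8.73×10⁶ = 6.34×10⁻¹² V²
V_n = √(6.34×10⁻¹²) = 2.52×10⁻⁶ V = 2.52 µV

2.52 µV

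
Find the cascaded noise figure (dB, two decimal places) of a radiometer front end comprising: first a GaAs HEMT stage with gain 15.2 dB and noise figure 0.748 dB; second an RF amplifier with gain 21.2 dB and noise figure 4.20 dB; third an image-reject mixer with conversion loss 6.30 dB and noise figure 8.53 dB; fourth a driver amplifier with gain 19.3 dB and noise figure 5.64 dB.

0.94 dB

Convert to linear (a loss of L dB is a gain of −L dB): F_i = 10^(NF_i/10), G_i = 10^(G_i,dB/10)
  Stage 1: F_1 = 10^(0.748/10) = 1.188, G_1 = 10^(15.2/10) = 33.11
  Stage 2: F_2 = 10^(4.20/10) = 2.630, G_2 = 10^(21.2/10) = 131.8
  Stage 3: F_3 = 10^(8.53/10) = 7.129, G_3 = 10^(−6.30/10) = 0.2344
  Stage 4: F_4 = 10^(5.64/10) = 3.664, G_4 = 10^(19.3/10) = 85.11
Friis cascade:
  F = 1.188 + (2.630 − 1)/33.11 + (7.129 − 1)/4365 + (3.664 − 1)/1023 = 1.241
NF = 10 log₁₀(1.241) = 0.94 dB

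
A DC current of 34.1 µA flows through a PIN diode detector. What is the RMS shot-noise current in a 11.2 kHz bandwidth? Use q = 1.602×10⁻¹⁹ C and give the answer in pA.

I_n = √(2qI·B)
2qI·B = 2 × 1.602×10⁻¹⁹ × 3.41×10⁻⁵ × 1.12×10⁴ = 1.22×10⁻¹⁹ A²
I_n = √(1.22×10⁻¹⁹) = 3.50×10⁻¹⁰ A = 350 pA

350 pA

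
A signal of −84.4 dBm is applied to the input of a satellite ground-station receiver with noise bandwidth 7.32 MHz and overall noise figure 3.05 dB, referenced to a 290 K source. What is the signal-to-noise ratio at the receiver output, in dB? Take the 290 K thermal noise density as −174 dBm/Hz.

17.9 dB

Noise floor: N = −174 + 10 log₁₀(B) + NF
10 log₁₀(7.32×10⁶) = 68.65 dB
N = −174 + 68.65 + 3.05 = −102.30 dBm
SNR = P_sig − N = −84.4 − (−102.30) = 17.90 dB → 17.9 dB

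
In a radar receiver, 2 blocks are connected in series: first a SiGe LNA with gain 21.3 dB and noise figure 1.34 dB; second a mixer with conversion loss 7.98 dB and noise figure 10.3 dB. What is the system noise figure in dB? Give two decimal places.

1.56 dB

Convert to linear (a loss of L dB is a gain of −L dB): F_i = 10^(NF_i/10), G_i = 10^(G_i,dB/10)
  Stage 1: F_1 = 10^(1.34/10) = 1.361, G_1 = 10^(21.3/10) = 134.9
  Stage 2: F_2 = 10^(10.3/10) = 10.72, G_2 = 10^(−7.98/10) = 0.1592
Friis cascade:
  F = 1.361 + (10.72 − 1)/134.9 = 1.433
NF = 10 log₁₀(1.433) = 1.56 dB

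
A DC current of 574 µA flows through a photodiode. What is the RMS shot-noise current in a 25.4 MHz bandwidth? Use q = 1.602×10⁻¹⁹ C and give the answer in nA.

I_n = √(2qI·B)
2qI·B = 2 × 1.602×10⁻¹⁹ × 5.74×10⁻⁴ × 2.54×10⁷ = 4.67×10⁻¹⁵ A²
I_n = √(4.67×10⁻¹⁵) = 6.83×10⁻⁸ A = 68.3 nA

68.3 nA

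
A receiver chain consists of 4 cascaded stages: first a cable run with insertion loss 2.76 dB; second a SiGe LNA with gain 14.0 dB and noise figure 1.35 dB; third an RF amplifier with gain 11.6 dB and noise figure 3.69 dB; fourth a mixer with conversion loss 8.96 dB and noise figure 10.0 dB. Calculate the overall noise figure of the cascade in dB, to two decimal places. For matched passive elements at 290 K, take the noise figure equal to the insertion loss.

4.35 dB

Convert to linear (a loss of L dB is a gain of −L dB): F_i = 10^(NF_i/10), G_i = 10^(G_i,dB/10)
  Stage 1: F_1 = 10^(2.76/10) = 1.888, G_1 = 10^(−2.76/10) = 0.5297
  Stage 2: F_2 = 10^(1.35/10) = 1.365, G_2 = 10^(14.0/10) = 25.12
  Stage 3: F_3 = 10^(3.69/10) = 2.339, G_3 = 10^(11.6/10) = 14.45
  Stage 4: F_4 = 10^(10.0/10) = 10.00, G_4 = 10^(−8.96/10) = 0.1271
Friis cascade:
  F = 1.888 + (1.365 − 1)/0.5297 + (2.339 − 1)/13.30 + (10.00 − 1)/192.3 = 2.724
NF = 10 log₁₀(2.724) = 4.35 dB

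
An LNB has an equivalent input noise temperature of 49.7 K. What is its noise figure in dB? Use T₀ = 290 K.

F = 1 + T_e/T₀ = 1 + 49.7/290 = 1.17138
NF = 10 log₁₀(1.17138) = 0.687 dB

0.687 dB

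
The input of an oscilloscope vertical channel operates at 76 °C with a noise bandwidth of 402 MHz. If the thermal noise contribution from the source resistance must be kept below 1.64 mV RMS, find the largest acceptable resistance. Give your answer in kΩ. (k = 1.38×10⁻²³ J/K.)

347 kΩ

T = 76 °C + 273.15 = 349.15 K
Johnson–Nyquist: V_n = √(4kTRB) ⇒ R = V_n² / (4kTB)
4kTB = 4 × 1.38×10⁻²³ × 349.15 × 4.02×10⁸ = 7.75×10⁻¹²
R = (1.64×10⁻³)² / 7.75×10⁻¹² = 3.47×10⁵ Ω = 347 kΩ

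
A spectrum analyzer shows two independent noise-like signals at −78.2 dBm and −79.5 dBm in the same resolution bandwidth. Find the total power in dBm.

−75.8 dBm

Convert to linear, add, convert back:
P₁ = 1.51×10⁻¹¹ W, P₂ = 1.12×10⁻¹¹ W
P_tot = 2.64×10⁻¹¹ W → 10 log₁₀(P_tot / 10⁻³) = −75.8 dBm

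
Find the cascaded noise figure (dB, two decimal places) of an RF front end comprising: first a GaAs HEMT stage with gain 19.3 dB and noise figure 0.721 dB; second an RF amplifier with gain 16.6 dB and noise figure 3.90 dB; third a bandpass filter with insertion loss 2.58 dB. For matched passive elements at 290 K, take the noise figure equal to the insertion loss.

0.78 dB

Convert to linear (a loss of L dB is a gain of −L dB): F_i = 10^(NF_i/10), G_i = 10^(G_i,dB/10)
  Stage 1: F_1 = 10^(0.721/10) = 1.181, G_1 = 10^(19.3/10) = 85.11
  Stage 2: F_2 = 10^(3.90/10) = 2.455, G_2 = 10^(16.6/10) = 45.71
  Stage 3: F_3 = 10^(2.58/10) = 1.811, G_3 = 10^(−2.58/10) = 0.5521
Friis cascade:
  F = 1.181 + (2.455 − 1)/85.11 + (1.811 − 1)/3890 = 1.198
NF = 10 log₁₀(1.198) = 0.78 dB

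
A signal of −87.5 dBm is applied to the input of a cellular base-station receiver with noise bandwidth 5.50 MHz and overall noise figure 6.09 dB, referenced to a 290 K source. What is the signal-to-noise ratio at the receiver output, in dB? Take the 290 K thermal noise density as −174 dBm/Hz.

Noise floor: N = −174 + 10 log₁₀(B) + NF
10 log₁₀(5.50×10⁶) = 67.4 dB
N = −174 + 67.4 + 6.09 = −100.51 dBm
SNR = P_sig − N = −87.5 − (−100.51) = 13.01 dB → 13.0 dB

13.0 dB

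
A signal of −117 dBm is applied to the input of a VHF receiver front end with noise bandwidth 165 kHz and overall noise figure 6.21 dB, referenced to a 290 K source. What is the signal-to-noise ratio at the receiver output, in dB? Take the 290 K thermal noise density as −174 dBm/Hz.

Noise floor: N = −174 + 10 log₁₀(B) + NF
10 log₁₀(1.65×10⁵) = 52.17 dB
N = −174 + 52.17 + 6.21 = −115.62 dBm
SNR = P_sig − N = −117 − (−115.62) = −1.38 dB → −1.4 dB

−1.4 dB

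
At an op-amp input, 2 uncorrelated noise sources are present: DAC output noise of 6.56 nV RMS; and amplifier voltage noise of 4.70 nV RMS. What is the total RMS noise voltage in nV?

Uncorrelated sources add in power (mean-square): V_tot = √(ΣV_i²)
V_tot = √[(6.56×10⁻⁹)² + (4.70×10⁻⁹)²] = 8.07×10⁻⁹ V = 8.07 nV

8.07 nV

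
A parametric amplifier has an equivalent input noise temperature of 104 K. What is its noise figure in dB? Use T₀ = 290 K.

F = 1 + T_e/T₀ = 1 + 104/290 = 1.35862
NF = 10 log₁₀(1.35862) = 1.33 dB

1.33 dB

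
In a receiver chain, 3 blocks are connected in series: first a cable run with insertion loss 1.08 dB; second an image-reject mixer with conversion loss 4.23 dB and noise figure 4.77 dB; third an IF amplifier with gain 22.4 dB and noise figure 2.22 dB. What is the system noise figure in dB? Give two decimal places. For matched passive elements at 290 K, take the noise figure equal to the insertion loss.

7.86 dB

Convert to linear (a loss of L dB is a gain of −L dB): F_i = 10^(NF_i/10), G_i = 10^(G_i,dB/10)
  Stage 1: F_1 = 10^(1.08/10) = 1.282, G_1 = 10^(−1.08/10) = 0.7798
  Stage 2: F_2 = 10^(4.77/10) = 2.999, G_2 = 10^(−4.23/10) = 0.3776
  Stage 3: F_3 = 10^(2.22/10) = 1.667, G_3 = 10^(22.4/10) = 173.8
Friis cascade:
  F = 1.282 + (2.999 − 1)/0.7798 + (1.667 − 1)/0.2944 = 6.112
NF = 10 log₁₀(6.112) = 7.86 dB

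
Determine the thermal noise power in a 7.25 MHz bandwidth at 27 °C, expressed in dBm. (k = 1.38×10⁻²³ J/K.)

T = 27 °C + 273.15 = 300.15 K
P_n = kTB = 1.38×10⁻²³ × 300.15 × 7.25×10⁶ = 3.00×10⁻¹⁴ W
In dBm: 10 log₁₀(3.00×10⁻¹⁴ / 10⁻³) = −105.2 dBm

−105.2 dBm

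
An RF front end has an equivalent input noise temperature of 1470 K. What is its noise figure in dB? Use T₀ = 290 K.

F = 1 + T_e/T₀ = 1 + 1470/290 = 6.06897
NF = 10 log₁₀(6.06897) = 7.83 dB

7.83 dB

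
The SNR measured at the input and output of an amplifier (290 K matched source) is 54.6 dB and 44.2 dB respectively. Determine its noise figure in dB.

10.4 dB

NF (dB) = SNR_in(dB) − SNR_out(dB) when the source is at T₀
NF = 54.6 − 44.2 = 10.4 dB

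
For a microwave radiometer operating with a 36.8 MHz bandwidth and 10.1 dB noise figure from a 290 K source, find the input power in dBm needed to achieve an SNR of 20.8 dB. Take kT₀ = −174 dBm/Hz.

−67.4 dBm

Sensitivity = −174 + 10 log₁₀(B) + NF + SNR_min
= −174 + 75.66 + 10.1 + 20.8
= −67.44 dBm → −67.4 dBm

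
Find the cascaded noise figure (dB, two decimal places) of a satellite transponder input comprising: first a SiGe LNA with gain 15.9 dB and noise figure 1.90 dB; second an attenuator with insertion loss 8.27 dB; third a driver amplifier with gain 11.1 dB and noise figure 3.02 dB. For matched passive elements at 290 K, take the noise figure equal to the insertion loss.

2.72 dB

Convert to linear (a loss of L dB is a gain of −L dB): F_i = 10^(NF_i/10), G_i = 10^(G_i,dB/10)
  Stage 1: F_1 = 10^(1.90/10) = 1.549, G_1 = 10^(15.9/10) = 38.90
  Stage 2: F_2 = 10^(8.27/10) = 6.714, G_2 = 10^(−8.27/10) = 0.1489
  Stage 3: F_3 = 10^(3.02/10) = 2.004, G_3 = 10^(11.1/10) = 12.88
Friis cascade:
  F = 1.549 + (6.714 − 1)/38.90 + (2.004 − 1)/5.794 = 1.869
NF = 10 log₁₀(1.869) = 2.72 dB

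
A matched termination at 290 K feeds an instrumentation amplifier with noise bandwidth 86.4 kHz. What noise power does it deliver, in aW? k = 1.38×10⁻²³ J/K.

346 aW

P_n = kTB = 1.38×10⁻²³ × 290 × 8.64×10⁴ = 3.46×10⁻¹⁶ W = 346 aW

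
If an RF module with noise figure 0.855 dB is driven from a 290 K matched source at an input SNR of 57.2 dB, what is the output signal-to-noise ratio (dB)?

By definition F = SNR_in/SNR_out, so in dB: SNR_out = SNR_in − NF
SNR_out = 57.2 − 0.855 = 56.345 dB

56.345 dB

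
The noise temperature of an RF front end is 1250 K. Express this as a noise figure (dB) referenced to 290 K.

F = 1 + T_e/T₀ = 1 + 1250/290 = 5.31034
NF = 10 log₁₀(5.31034) = 7.25 dB

7.25 dB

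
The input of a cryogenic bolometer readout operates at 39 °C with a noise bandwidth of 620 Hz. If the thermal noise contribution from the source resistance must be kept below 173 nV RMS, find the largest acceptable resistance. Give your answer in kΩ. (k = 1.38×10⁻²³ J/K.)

2.80 kΩ

T = 39 °C + 273.15 = 312.15 K
Johnson–Nyquist: V_n = √(4kTRB) ⇒ R = V_n² / (4kTB)
4kTB = 4 × 1.38×10⁻²³ × 312.15 × 6.20×10² = 1.07×10⁻¹⁷
R = (1.73×10⁻⁷)² / 1.07×10⁻¹⁷ = 2.80×10³ Ω = 2.80 kΩ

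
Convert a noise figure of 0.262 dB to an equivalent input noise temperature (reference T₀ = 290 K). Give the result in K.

F = 10^(0.262/10) = 1.06218
T_e = (F − 1)·T₀ = (1.06218 − 1) × 290 = 18.0 K

18.0 K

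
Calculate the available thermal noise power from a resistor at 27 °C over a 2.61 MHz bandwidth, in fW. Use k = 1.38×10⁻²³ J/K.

10.8 fW

T = 27 °C + 273.15 = 300.15 K
P_n = kTB = 1.38×10⁻²³ × 300.15 × 2.61×10⁶ = 1.08×10⁻¹⁴ W = 10.8 fW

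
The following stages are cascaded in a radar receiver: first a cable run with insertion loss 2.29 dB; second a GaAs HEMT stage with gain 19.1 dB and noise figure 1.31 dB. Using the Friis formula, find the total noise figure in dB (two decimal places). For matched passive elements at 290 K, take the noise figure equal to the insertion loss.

3.60 dB

Convert to linear (a loss of L dB is a gain of −L dB): F_i = 10^(NF_i/10), G_i = 10^(G_i,dB/10)
  Stage 1: F_1 = 10^(2.29/10) = 1.694, G_1 = 10^(−2.29/10) = 0.5902
  Stage 2: F_2 = 10^(1.31/10) = 1.352, G_2 = 10^(19.1/10) = 81.28
Friis cascade:
  F = 1.694 + (1.352 − 1)/0.5902 = 2.291
NF = 10 log₁₀(2.291) = 3.60 dB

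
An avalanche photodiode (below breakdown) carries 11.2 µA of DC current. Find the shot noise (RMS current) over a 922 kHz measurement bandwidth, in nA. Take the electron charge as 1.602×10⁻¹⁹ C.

1.82 nA

I_n = √(2qI·B)
2qI·B = 2 × 1.602×10⁻¹⁹ × 1.12×10⁻⁵ × 9.22×10⁵ = 3.31×10⁻¹⁸ A²
I_n = √(3.31×10⁻¹⁸) = 1.82×10⁻⁹ A = 1.82 nA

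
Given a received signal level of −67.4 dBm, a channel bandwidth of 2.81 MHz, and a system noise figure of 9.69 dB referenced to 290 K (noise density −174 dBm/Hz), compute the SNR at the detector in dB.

32.4 dB

Noise floor: N = −174 + 10 log₁₀(B) + NF
10 log₁₀(2.81×10⁶) = 64.49 dB
N = −174 + 64.49 + 9.69 = −99.82 dBm
SNR = P_sig − N = −67.4 − (−99.82) = 32.42 dB → 32.4 dB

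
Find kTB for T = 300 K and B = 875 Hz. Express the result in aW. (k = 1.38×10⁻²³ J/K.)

P_n = kTB = 1.38×10⁻²³ × 300 × 8.75×10² = 3.62×10⁻¹⁸ W = 3.62 aW

3.62 aW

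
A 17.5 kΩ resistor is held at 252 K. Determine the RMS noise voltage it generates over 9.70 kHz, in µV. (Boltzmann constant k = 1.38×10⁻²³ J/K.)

1.54 µV

V_n = √(4kTRB)
4kTRB = 4 × 1.38×10⁻²³ × 252 × 1.75×10⁴ × 9.70×10³ = 2.36×10⁻¹² V²
V_n = √(2.36×10⁻¹²) = 1.54×10⁻⁶ V = 1.54 µV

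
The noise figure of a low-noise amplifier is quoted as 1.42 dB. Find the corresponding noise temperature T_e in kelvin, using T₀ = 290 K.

112 K

F = 10^(1.42/10) = 1.38676
T_e = (F − 1)·T₀ = (1.38676 − 1) × 290 = 112 K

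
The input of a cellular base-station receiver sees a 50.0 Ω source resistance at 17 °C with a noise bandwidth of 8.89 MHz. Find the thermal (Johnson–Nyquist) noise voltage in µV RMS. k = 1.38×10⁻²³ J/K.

T = 17 °C + 273.15 = 290.15 K
V_n = √(4kTRB)
4kTRB = 4 × 1.38×10⁻²³ × 290.15 × 5.00×10¹ × 8.89×10⁶ = 7.12×10⁻¹² V²
V_n = √(7.12×10⁻¹²) = 2.67×10⁻⁶ V = 2.67 µV

2.67 µV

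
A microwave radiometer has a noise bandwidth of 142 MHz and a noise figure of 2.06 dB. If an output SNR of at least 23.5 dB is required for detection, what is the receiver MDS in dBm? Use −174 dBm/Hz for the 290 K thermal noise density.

Sensitivity = −174 + 10 log₁₀(B) + NF + SNR_min
= −174 + 81.52 + 2.06 + 23.5
= −66.92 dBm → −66.9 dBm

−66.9 dBm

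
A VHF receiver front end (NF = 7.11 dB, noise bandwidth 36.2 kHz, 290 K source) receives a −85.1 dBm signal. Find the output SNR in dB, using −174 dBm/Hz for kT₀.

36.2 dB

Noise floor: N = −174 + 10 log₁₀(B) + NF
10 log₁₀(3.62×10⁴) = 45.59 dB
N = −174 + 45.59 + 7.11 = −121.30 dBm
SNR = P_sig − N = −85.1 − (−121.30) = 36.20 dB → 36.2 dB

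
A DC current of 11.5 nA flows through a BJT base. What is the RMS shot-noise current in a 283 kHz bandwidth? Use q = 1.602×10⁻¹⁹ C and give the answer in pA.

I_n = √(2qI·B)
2qI·B = 2 × 1.602×10⁻¹⁹ × 1.15×10⁻⁸ × 2.83×10⁵ = 1.04×10⁻²¹ A²
I_n = √(1.04×10⁻²¹) = 3.23×10⁻¹¹ A = 32.3 pA

32.3 pA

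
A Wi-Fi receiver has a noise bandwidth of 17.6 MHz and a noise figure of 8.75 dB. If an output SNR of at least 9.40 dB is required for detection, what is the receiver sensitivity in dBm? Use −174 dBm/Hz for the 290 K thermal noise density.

−83.4 dBm

Sensitivity = −174 + 10 log₁₀(B) + NF + SNR_min
= −174 + 72.46 + 8.75 + 9.40
= −83.39 dBm → −83.4 dBm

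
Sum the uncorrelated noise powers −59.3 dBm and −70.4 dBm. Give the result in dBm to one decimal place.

Convert to linear, add, convert back:
P₁ = 1.17×10⁻⁹ W, P₂ = 9.12×10⁻¹¹ W
P_tot = 1.27×10⁻⁹ W → 10 log₁₀(P_tot / 10⁻³) = −59.0 dBm

−59.0 dBm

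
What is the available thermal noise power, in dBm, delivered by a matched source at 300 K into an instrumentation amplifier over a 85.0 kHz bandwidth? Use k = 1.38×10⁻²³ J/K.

P_n = kTB = 1.38×10⁻²³ × 300 × 8.50×10⁴ = 3.52×10⁻¹⁶ W
In dBm: 10 log₁₀(3.52×10⁻¹⁶ / 10⁻³) = −124.5 dBm

−124.5 dBm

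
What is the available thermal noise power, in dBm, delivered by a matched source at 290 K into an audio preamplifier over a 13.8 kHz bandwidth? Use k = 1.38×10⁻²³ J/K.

−132.6 dBm

P_n = kTB = 1.38×10⁻²³ × 290 × 1.38×10⁴ = 5.52×10⁻¹⁷ W
In dBm: 10 log₁₀(5.52×10⁻¹⁷ / 10⁻³) = −132.6 dBm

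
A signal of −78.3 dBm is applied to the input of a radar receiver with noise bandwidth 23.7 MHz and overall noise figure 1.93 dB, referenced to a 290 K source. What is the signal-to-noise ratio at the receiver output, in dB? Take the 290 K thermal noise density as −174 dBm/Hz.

20.0 dB

Noise floor: N = −174 + 10 log₁₀(B) + NF
10 log₁₀(2.37×10⁷) = 73.75 dB
N = −174 + 73.75 + 1.93 = −98.32 dBm
SNR = P_sig − N = −78.3 − (−98.32) = 20.02 dB → 20.0 dB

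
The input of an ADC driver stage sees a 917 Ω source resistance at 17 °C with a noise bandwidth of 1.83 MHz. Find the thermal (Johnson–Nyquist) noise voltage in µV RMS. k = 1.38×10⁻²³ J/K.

T = 17 °C + 273.15 = 290.15 K
V_n = √(4kTRB)
4kTRB = 4 × 1.38×10⁻²³ × 290.15 × 9.17×10² × 1.83×10⁶ = 2.69×10⁻¹¹ V²
V_n = √(2.69×10⁻¹¹) = 5.18×10⁻⁶ V = 5.18 µV

5.18 µV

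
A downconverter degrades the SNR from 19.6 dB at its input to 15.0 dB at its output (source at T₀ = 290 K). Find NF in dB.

NF (dB) = SNR_in(dB) − SNR_out(dB) when the source is at T₀
NF = 19.6 − 15.0 = 4.6 dB

4.6 dB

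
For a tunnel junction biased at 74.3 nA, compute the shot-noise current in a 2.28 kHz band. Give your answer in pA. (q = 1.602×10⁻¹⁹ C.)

7.37 pA

I_n = √(2qI·B)
2qI·B = 2 × 1.602×10⁻¹⁹ × 7.43×10⁻⁸ × 2.28×10³ = 5.43×10⁻²³ A²
I_n = √(5.43×10⁻²³) = 7.37×10⁻¹² A = 7.37 pA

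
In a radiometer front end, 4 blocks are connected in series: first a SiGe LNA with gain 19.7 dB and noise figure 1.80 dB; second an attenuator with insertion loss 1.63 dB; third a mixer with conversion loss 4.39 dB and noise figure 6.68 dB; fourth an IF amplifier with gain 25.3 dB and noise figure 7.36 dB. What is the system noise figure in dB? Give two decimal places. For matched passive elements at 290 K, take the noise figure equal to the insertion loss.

Convert to linear (a loss of L dB is a gain of −L dB): F_i = 10^(NF_i/10), G_i = 10^(G_i,dB/10)
  Stage 1: F_1 = 10^(1.80/10) = 1.514, G_1 = 10^(19.7/10) = 93.33
  Stage 2: F_2 = 10^(1.63/10) = 1.455, G_2 = 10^(−1.63/10) = 0.6871
  Stage 3: F_3 = 10^(6.68/10) = 4.656, G_3 = 10^(−4.39/10) = 0.3639
  Stage 4: F_4 = 10^(7.36/10) = 5.445, G_4 = 10^(25.3/10) = 338.8
Friis cascade:
  F = 1.514 + (1.455 − 1)/93.33 + (4.656 − 1)/64.12 + (5.445 − 1)/23.33 = 1.766
NF = 10 log₁₀(1.766) = 2.47 dB

2.47 dB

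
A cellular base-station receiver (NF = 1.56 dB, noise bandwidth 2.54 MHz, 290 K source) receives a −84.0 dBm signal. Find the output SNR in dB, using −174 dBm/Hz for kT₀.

Noise floor: N = −174 + 10 log₁₀(B) + NF
10 log₁₀(2.54×10⁶) = 64.05 dB
N = −174 + 64.05 + 1.56 = −108.39 dBm
SNR = P_sig − N = −84.0 − (−108.39) = 24.39 dB → 24.4 dB

24.4 dB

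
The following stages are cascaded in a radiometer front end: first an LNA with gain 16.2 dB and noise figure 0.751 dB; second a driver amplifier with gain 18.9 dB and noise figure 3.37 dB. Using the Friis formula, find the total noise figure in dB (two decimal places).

0.85 dB

Convert to linear (a loss of L dB is a gain of −L dB): F_i = 10^(NF_i/10), G_i = 10^(G_i,dB/10)
  Stage 1: F_1 = 10^(0.751/10) = 1.189, G_1 = 10^(16.2/10) = 41.69
  Stage 2: F_2 = 10^(3.37/10) = 2.173, G_2 = 10^(18.9/10) = 77.62
Friis cascade:
  F = 1.189 + (2.173 − 1)/41.69 = 1.217
NF = 10 log₁₀(1.217) = 0.85 dB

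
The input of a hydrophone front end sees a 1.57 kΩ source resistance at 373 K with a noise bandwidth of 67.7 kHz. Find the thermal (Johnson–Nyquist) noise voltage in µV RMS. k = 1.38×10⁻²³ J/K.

V_n = √(4kTRB)
4kTRB = 4 × 1.38×10⁻²³ × 373 × 1.57×10³ × 6.77×10⁴ = 2.19×10⁻¹² V²
V_n = √(2.19×10⁻¹²) = 1.48×10⁻⁶ V = 1.48 µV

1.48 µV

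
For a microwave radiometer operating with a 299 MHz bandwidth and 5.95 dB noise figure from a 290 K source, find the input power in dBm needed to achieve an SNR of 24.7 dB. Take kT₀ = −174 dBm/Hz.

−58.6 dBm

Sensitivity = −174 + 10 log₁₀(B) + NF + SNR_min
= −174 + 84.76 + 5.95 + 24.7
= −58.59 dBm → −58.6 dBm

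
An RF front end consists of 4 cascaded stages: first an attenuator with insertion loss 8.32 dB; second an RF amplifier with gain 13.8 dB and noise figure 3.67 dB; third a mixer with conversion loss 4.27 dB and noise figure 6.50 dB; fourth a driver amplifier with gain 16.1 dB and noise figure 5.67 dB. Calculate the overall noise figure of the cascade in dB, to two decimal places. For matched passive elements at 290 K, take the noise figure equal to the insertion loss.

12.75 dB

Convert to linear (a loss of L dB is a gain of −L dB): F_i = 10^(NF_i/10), G_i = 10^(G_i,dB/10)
  Stage 1: F_1 = 10^(8.32/10) = 6.792, G_1 = 10^(−8.32/10) = 0.1472
  Stage 2: F_2 = 10^(3.67/10) = 2.328, G_2 = 10^(13.8/10) = 23.99
  Stage 3: F_3 = 10^(6.50/10) = 4.467, G_3 = 10^(−4.27/10) = 0.3741
  Stage 4: F_4 = 10^(5.67/10) = 3.690, G_4 = 10^(16.1/10) = 40.74
Friis cascade:
  F = 6.792 + (2.328 − 1)/0.1472 + (4.467 − 1)/3.532 + (3.690 − 1)/1.321 = 18.83
NF = 10 log₁₀(18.83) = 12.75 dB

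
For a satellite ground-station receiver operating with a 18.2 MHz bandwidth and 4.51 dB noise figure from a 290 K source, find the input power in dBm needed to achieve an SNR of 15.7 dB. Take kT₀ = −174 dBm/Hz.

−81.2 dBm

Sensitivity = −174 + 10 log₁₀(B) + NF + SNR_min
= −174 + 72.6 + 4.51 + 15.7
= −81.19 dBm → −81.2 dBm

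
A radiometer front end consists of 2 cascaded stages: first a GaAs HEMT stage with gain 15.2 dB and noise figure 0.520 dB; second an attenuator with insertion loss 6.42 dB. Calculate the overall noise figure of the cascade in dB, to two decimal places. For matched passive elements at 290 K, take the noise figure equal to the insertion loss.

0.90 dB

Convert to linear (a loss of L dB is a gain of −L dB): F_i = 10^(NF_i/10), G_i = 10^(G_i,dB/10)
  Stage 1: F_1 = 10^(0.520/10) = 1.127, G_1 = 10^(15.2/10) = 33.11
  Stage 2: F_2 = 10^(6.42/10) = 4.385, G_2 = 10^(−6.42/10) = 0.2280
Friis cascade:
  F = 1.127 + (4.385 − 1)/33.11 = 1.229
NF = 10 log₁₀(1.229) = 0.90 dB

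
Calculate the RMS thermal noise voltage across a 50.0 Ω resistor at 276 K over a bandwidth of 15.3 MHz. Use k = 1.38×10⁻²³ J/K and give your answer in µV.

3.41 µV

V_n = √(4kTRB)
4kTRB = 4 × 1.38×10⁻²³ × 276 × 5.00×10¹ × 1.53×10⁷ = 1.17×10⁻¹¹ V²
V_n = √(1.17×10⁻¹¹) = 3.41×10⁻⁶ V = 3.41 µV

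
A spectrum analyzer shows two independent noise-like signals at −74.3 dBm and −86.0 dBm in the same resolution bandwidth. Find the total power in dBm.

−74.0 dBm

Convert to linear, add, convert back:
P₁ = 3.72×10⁻¹¹ W, P₂ = 2.51×10⁻¹² W
P_tot = 3.97×10⁻¹¹ W → 10 log₁₀(P_tot / 10⁻³) = −74.0 dBm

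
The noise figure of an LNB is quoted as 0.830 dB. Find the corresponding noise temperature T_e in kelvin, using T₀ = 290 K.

F = 10^(0.830/10) = 1.2106
T_e = (F − 1)·T₀ = (1.2106 − 1) × 290 = 61.1 K

61.1 K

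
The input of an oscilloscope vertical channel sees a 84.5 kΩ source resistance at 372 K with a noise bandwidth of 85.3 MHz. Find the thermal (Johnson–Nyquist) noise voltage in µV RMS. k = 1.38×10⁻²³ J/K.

V_n = √(4kTRB)
4kTRB = 4 × 1.38×10⁻²³ × 372 × 8.45×10⁴ × 8.53×10⁷ = 1.48×10⁻⁷ V²
V_n = √(1.48×10⁻⁷) = 3.85×10⁻⁴ V = 385 µV

385 µV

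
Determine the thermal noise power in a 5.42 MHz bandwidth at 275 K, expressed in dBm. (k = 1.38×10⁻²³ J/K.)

P_n = kTB = 1.38×10⁻²³ × 275 × 5.42×10⁶ = 2.06×10⁻¹⁴ W
In dBm: 10 log₁₀(2.06×10⁻¹⁴ / 10⁻³) = −106.9 dBm

−106.9 dBm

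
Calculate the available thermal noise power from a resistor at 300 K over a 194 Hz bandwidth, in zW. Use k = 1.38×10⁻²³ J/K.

803 zW

P_n = kTB = 1.38×10⁻²³ × 300 × 1.94×10² = 8.03×10⁻¹⁹ W = 803 zW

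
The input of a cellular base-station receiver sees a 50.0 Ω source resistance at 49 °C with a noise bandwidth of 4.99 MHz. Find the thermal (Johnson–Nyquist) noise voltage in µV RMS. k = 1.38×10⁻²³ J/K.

2.11 µV

T = 49 °C + 273.15 = 322.15 K
V_n = √(4kTRB)
4kTRB = 4 × 1.38×10⁻²³ × 322.15 × 5.00×10¹ × 4.99×10⁶ = 4.44×10⁻¹² V²
V_n = √(4.44×10⁻¹²) = 2.11×10⁻⁶ V = 2.11 µV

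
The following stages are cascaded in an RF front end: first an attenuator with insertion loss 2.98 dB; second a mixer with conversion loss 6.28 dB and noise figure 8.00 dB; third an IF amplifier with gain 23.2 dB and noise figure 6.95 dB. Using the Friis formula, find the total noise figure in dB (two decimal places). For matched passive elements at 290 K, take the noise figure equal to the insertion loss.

16.62 dB

Convert to linear (a loss of L dB is a gain of −L dB): F_i = 10^(NF_i/10), G_i = 10^(G_i,dB/10)
  Stage 1: F_1 = 10^(2.98/10) = 1.986, G_1 = 10^(−2.98/10) = 0.5035
  Stage 2: F_2 = 10^(8.00/10) = 6.310, G_2 = 10^(−6.28/10) = 0.2355
  Stage 3: F_3 = 10^(6.95/10) = 4.955, G_3 = 10^(23.2/10) = 208.9
Friis cascade:
  F = 1.986 + (6.310 − 1)/0.5035 + (4.955 − 1)/0.1186 = 45.88
NF = 10 log₁₀(45.88) = 16.62 dB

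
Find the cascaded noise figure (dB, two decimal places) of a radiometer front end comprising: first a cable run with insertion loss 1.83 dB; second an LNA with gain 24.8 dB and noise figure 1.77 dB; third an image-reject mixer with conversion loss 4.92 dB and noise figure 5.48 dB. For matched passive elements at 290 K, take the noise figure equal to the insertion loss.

3.62 dB

Convert to linear (a loss of L dB is a gain of −L dB): F_i = 10^(NF_i/10), G_i = 10^(G_i,dB/10)
  Stage 1: F_1 = 10^(1.83/10) = 1.524, G_1 = 10^(−1.83/10) = 0.6561
  Stage 2: F_2 = 10^(1.77/10) = 1.503, G_2 = 10^(24.8/10) = 302.0
  Stage 3: F_3 = 10^(5.48/10) = 3.532, G_3 = 10^(−4.92/10) = 0.3221
Friis cascade:
  F = 1.524 + (1.503 − 1)/0.6561 + (3.532 − 1)/198.2 = 2.304
NF = 10 log₁₀(2.304) = 3.62 dB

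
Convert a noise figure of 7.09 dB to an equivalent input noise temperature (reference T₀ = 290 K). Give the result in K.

1194 K

F = 10^(7.09/10) = 5.11682
T_e = (F − 1)·T₀ = (5.11682 − 1) × 290 = 1194 K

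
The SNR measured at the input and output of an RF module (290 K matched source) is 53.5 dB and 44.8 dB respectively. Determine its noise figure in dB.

8.7 dB

NF (dB) = SNR_in(dB) − SNR_out(dB) when the source is at T₀
NF = 53.5 − 44.8 = 8.7 dB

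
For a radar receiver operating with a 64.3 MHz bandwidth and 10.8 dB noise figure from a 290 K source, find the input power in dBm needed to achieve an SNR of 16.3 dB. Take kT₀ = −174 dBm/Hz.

−68.8 dBm

Sensitivity = −174 + 10 log₁₀(B) + NF + SNR_min
= −174 + 78.08 + 10.8 + 16.3
= −68.82 dBm → −68.8 dBm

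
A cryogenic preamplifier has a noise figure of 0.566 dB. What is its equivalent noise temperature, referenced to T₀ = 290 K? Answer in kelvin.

40.4 K

F = 10^(0.566/10) = 1.1392
T_e = (F − 1)·T₀ = (1.1392 − 1) × 290 = 40.4 K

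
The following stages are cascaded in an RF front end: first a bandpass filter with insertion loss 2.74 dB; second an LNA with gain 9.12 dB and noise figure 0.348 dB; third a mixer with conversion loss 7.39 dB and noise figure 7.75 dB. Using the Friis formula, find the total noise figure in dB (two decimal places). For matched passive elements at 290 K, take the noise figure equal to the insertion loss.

Convert to linear (a loss of L dB is a gain of −L dB): F_i = 10^(NF_i/10), G_i = 10^(G_i,dB/10)
  Stage 1: F_1 = 10^(2.74/10) = 1.879, G_1 = 10^(−2.74/10) = 0.5321
  Stage 2: F_2 = 10^(0.348/10) = 1.083, G_2 = 10^(9.12/10) = 8.166
  Stage 3: F_3 = 10^(7.75/10) = 5.957, G_3 = 10^(−7.39/10) = 0.1824
Friis cascade:
  F = 1.879 + (1.083 − 1)/0.5321 + (5.957 − 1)/4.345 = 3.177
NF = 10 log₁₀(3.177) = 5.02 dB

5.02 dB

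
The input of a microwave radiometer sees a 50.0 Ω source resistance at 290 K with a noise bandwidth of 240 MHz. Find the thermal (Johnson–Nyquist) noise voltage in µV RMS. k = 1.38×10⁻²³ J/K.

V_n = √(4kTRB)
4kTRB = 4 × 1.38×10⁻²³ × 290 × 5.00×10¹ × 2.40×10⁸ = 1.92×10⁻¹⁰ V²
V_n = √(1.92×10⁻¹⁰) = 1.39×10⁻⁵ V = 13.9 µV

13.9 µV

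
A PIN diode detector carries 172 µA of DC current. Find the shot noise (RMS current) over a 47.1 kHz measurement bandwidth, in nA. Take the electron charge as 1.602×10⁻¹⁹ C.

I_n = √(2qI·B)
2qI·B = 2 × 1.602×10⁻¹⁹ × 1.72×10⁻⁴ × 4.71×10⁴ = 2.60×10⁻¹⁸ A²
I_n = √(2.60×10⁻¹⁸) = 1.61×10⁻⁹ A = 1.61 nA

1.61 nA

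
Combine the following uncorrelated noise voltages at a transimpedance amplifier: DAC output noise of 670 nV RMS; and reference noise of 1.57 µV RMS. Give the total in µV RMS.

1.71 µV

Uncorrelated sources add in power (mean-square): V_tot = √(ΣV_i²)
V_tot = √[(6.70×10⁻⁷)² + (1.57×10⁻⁶)²] = 1.71×10⁻⁶ V = 1.71 µV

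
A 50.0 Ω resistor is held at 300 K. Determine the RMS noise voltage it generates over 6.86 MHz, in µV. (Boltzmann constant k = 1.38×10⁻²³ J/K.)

V_n = √(4kTRB)
4kTRB = 4 × 1.38×10⁻²³ × 300 × 5.00×10¹ × 6.86×10⁶ = 5.68×10⁻¹² V²
V_n = √(5.68×10⁻¹²) = 2.38×10⁻⁶ V = 2.38 µV

2.38 µV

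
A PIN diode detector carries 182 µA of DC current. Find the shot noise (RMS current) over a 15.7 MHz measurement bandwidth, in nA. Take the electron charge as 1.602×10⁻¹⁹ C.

30.3 nA

I_n = √(2qI·B)
2qI·B = 2 × 1.602×10⁻¹⁹ × 1.82×10⁻⁴ × 1.57×10⁷ = 9.16×10⁻¹⁶ A²
I_n = √(9.16×10⁻¹⁶) = 3.03×10⁻⁸ A = 30.3 nA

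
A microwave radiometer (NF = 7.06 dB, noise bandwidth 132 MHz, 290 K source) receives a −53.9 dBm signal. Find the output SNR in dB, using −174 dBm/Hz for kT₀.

31.8 dB

Noise floor: N = −174 + 10 log₁₀(B) + NF
10 log₁₀(1.32×10⁸) = 81.21 dB
N = −174 + 81.21 + 7.06 = −85.73 dBm
SNR = P_sig − N = −53.9 − (−85.73) = 31.83 dB → 31.8 dB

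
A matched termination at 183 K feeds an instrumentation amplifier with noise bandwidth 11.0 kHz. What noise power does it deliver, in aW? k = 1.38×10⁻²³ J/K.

P_n = kTB = 1.38×10⁻²³ × 183 × 1.10×10⁴ = 2.78×10⁻¹⁷ W = 27.8 aW

27.8 aW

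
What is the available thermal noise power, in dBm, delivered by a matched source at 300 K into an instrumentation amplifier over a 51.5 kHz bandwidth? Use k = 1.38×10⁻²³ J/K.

−126.7 dBm

P_n = kTB = 1.38×10⁻²³ × 300 × 5.15×10⁴ = 2.13×10⁻¹⁶ W
In dBm: 10 log₁₀(2.13×10⁻¹⁶ / 10⁻³) = −126.7 dBm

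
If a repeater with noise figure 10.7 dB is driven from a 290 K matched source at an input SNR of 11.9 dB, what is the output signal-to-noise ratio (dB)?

1.2 dB

By definition F = SNR_in/SNR_out, so in dB: SNR_out = SNR_in − NF
SNR_out = 11.9 − 10.7 = 1.2 dB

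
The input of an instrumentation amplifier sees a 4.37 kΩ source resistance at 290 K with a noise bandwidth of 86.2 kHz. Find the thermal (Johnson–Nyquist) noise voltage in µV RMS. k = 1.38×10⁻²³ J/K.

2.46 µV

V_n = √(4kTRB)
4kTRB = 4 × 1.38×10⁻²³ × 290 × 4.37×10³ × 8.62×10⁴ = 6.03×10⁻¹² V²
V_n = √(6.03×10⁻¹²) = 2.46×10⁻⁶ V = 2.46 µV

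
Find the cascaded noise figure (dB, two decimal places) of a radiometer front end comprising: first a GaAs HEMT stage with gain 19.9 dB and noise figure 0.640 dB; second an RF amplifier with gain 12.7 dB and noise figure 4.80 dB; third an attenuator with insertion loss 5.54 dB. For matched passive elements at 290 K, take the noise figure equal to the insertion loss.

Convert to linear (a loss of L dB is a gain of −L dB): F_i = 10^(NF_i/10), G_i = 10^(G_i,dB/10)
  Stage 1: F_1 = 10^(0.640/10) = 1.159, G_1 = 10^(19.9/10) = 97.72
  Stage 2: F_2 = 10^(4.80/10) = 3.020, G_2 = 10^(12.7/10) = 18.62
  Stage 3: F_3 = 10^(5.54/10) = 3.581, G_3 = 10^(−5.54/10) = 0.2793
Friis cascade:
  F = 1.159 + (3.020 − 1)/97.72 + (3.581 − 1)/1820 = 1.181
NF = 10 log₁₀(1.181) = 0.72 dB

0.72 dB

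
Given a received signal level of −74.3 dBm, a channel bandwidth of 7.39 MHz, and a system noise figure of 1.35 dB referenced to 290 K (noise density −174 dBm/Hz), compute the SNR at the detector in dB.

29.7 dB

Noise floor: N = −174 + 10 log₁₀(B) + NF
10 log₁₀(7.39×10⁶) = 68.69 dB
N = −174 + 68.69 + 1.35 = −103.96 dBm
SNR = P_sig − N = −74.3 − (−103.96) = 29.66 dB → 29.7 dB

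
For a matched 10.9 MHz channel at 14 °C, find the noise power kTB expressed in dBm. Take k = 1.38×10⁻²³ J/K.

T = 14 °C + 273.15 = 287.15 K
P_n = kTB = 1.38×10⁻²³ × 287.15 × 1.09×10⁷ = 4.32×10⁻¹⁴ W
In dBm: 10 log₁₀(4.32×10⁻¹⁴ / 10⁻³) = −103.6 dBm

−103.6 dBm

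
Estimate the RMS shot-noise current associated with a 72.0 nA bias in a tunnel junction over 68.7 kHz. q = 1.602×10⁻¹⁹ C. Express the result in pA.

39.8 pA

I_n = √(2qI·B)
2qI·B = 2 × 1.602×10⁻¹⁹ × 7.20×10⁻⁸ × 6.87×10⁴ = 1.58×10⁻²¹ A²
I_n = √(1.58×10⁻²¹) = 3.98×10⁻¹¹ A = 39.8 pA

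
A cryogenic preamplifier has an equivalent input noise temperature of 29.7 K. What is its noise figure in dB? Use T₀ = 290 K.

F = 1 + T_e/T₀ = 1 + 29.7/290 = 1.10241
NF = 10 log₁₀(1.10241) = 0.423 dB

0.423 dB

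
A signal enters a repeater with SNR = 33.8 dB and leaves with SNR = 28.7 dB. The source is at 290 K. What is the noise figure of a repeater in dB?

5.1 dB

NF (dB) = SNR_in(dB) − SNR_out(dB) when the source is at T₀
NF = 33.8 − 28.7 = 5.1 dB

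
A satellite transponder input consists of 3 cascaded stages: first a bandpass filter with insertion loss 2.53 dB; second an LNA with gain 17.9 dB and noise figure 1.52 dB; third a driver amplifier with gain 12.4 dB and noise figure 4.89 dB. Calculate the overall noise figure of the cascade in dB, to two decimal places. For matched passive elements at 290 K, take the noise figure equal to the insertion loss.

4.15 dB

Convert to linear (a loss of L dB is a gain of −L dB): F_i = 10^(NF_i/10), G_i = 10^(G_i,dB/10)
  Stage 1: F_1 = 10^(2.53/10) = 1.791, G_1 = 10^(−2.53/10) = 0.5585
  Stage 2: F_2 = 10^(1.52/10) = 1.419, G_2 = 10^(17.9/10) = 61.66
  Stage 3: F_3 = 10^(4.89/10) = 3.083, G_3 = 10^(12.4/10) = 17.38
Friis cascade:
  F = 1.791 + (1.419 − 1)/0.5585 + (3.083 − 1)/34.43 = 2.601
NF = 10 log₁₀(2.601) = 4.15 dB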